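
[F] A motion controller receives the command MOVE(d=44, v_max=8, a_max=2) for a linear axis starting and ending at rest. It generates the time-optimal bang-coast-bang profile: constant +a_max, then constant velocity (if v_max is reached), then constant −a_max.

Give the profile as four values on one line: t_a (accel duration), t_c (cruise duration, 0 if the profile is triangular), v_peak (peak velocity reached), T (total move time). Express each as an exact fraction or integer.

t_a=4 t_c=3/2 v_peak=8 T=19/2

v_max²/a_max = 8²/2 = 32
44 ≥ 32 so v_max reached
t_a = 8/2 = 4; v_peak = 8
d_cruise = 44 − 32 = 12; t_c = 12/8 = 3/2
T = 2·4 + 3/2 = 19/2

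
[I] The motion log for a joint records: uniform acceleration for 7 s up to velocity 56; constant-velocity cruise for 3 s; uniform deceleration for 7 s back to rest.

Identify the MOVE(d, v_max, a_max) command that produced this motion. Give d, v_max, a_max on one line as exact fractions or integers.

d=560 v_max=56 a_max=8

a_max = 56/7 = 8
d_a = ½·56·7 = 196; d_c = 56·3 = 168
d = 2·196 + 168 = 560
t_c = 3 > 0 → v_max = v_peak = 56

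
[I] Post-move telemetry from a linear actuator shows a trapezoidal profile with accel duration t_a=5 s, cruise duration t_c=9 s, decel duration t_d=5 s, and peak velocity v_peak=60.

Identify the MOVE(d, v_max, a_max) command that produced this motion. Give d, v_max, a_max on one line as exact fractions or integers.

d=840 v_max=60 a_max=12

a_max = 60/5 = 12
d_a = ½·60·5 = 150; d_c = 60·9 = 540
d = 2·150 + 540 = 840
t_c = 9 > 0 → v_max = v_peak = 60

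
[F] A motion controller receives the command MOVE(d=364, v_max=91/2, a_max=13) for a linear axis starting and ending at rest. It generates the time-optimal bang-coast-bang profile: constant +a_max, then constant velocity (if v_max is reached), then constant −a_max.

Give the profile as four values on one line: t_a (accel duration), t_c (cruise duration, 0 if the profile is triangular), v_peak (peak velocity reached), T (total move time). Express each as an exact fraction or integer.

(v_max)²/a_max = (91/2)²/13 = 637/4
364 ≥ 637/4 → trapezoidal
t_a = (91/2)/13 = 7/2; v_peak = 91/2
d_cruise = 364 − 637/4 = 819/4; t_c = (819/4)/(91/2) = 9/2
T = 2·7/2 + 9/2 = 23/2

t_a=7/2 t_c=9/2 v_peak=91/2 T=23/2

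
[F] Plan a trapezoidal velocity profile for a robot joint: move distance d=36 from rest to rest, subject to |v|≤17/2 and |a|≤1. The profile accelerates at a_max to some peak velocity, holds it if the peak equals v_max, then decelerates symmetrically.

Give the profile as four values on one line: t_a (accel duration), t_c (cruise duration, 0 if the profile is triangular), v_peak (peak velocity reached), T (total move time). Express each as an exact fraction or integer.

t_a=6 t_c=0 v_peak=6 T=12

vₘ²/aₘ = (17/2)²/1 = 289/4
36 < 289/4 → triangular
v_peak = √(36·1) = √36 = 6
t_a = 6/1 = 6; t_c = 0
T = 2·6 = 12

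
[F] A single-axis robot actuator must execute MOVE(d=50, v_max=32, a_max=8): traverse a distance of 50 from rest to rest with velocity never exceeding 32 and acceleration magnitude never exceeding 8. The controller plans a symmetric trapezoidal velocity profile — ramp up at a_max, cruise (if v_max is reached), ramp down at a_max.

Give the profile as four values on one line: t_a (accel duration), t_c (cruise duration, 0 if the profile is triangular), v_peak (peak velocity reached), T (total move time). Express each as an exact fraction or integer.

(v_max)²/a_max = 32²/8 = 128
50 < 128 ⇒ no cruise
v_peak = √(50·8) = √400 = 20
t_a = 20/8 = 5/2; t_c = 0
T = 2·5/2 = 5

t_a=5/2 t_c=0 v_peak=20 T=5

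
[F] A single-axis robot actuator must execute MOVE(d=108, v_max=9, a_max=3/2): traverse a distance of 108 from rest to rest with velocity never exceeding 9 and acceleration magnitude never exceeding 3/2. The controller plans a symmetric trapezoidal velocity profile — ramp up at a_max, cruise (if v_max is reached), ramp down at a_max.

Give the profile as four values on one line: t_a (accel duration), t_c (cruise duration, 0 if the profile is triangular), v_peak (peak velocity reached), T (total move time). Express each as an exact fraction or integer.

(v_max)²/a_max = 9²/(3/2) = 54
108 ≥ 54 so v_max reached
t_a = 9/(3/2) = 6; v_peak = 9
d_cruise = 108 − 54 = 54; t_c = 54/9 = 6
T = 2·6 + 6 = 18

t_a=6 t_c=6 v_peak=9 T=18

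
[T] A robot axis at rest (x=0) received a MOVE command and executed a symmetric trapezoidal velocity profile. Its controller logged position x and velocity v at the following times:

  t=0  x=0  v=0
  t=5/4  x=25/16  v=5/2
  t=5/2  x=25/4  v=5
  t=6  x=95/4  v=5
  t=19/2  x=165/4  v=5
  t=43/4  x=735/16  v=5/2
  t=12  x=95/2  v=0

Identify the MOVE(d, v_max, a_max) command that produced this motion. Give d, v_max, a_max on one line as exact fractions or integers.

d=95/2 v_max=5 a_max=2

final state: t=12, x=95/2, v=0 → d = 95/2
a_max = (5/2−0)/(5/4−0) = 2
max v = 5 over t∈[5/2,19/2] → v_max = 5
check: 5·(5/2+7) = 95/2 ✓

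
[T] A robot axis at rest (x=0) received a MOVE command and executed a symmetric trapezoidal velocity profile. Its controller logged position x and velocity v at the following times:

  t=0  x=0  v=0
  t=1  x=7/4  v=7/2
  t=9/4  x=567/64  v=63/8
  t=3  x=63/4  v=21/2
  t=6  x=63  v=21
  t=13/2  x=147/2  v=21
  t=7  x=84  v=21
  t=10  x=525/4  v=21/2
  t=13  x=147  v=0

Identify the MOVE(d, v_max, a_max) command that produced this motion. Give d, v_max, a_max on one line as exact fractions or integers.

d=147 v_max=21 a_max=7/2

final state: t=13, x=147, v=0 → d = 147
a_max = (7/2−0)/(1−0) = 7/2
max v = 21 over t∈[6,7] → v_max = 21
check: 21·(6+1) = 147 ✓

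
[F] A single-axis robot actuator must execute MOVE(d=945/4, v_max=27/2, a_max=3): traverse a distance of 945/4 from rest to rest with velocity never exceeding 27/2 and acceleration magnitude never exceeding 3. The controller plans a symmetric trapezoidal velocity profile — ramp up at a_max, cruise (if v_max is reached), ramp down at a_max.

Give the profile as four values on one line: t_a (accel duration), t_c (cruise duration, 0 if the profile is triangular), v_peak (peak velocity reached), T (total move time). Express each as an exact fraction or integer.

v_max²/a_max = (27/2)²/3 = 243/4
945/4 ≥ 243/4 → trapezoidal
t_a = (27/2)/3 = 9/2; v_peak = 27/2
d_cruise = 945/4 − 243/4 = 351/2; t_c = (351/2)/(27/2) = 13
T = 2·9/2 + 13 = 22

t_a=9/2 t_c=13 v_peak=27/2 T=22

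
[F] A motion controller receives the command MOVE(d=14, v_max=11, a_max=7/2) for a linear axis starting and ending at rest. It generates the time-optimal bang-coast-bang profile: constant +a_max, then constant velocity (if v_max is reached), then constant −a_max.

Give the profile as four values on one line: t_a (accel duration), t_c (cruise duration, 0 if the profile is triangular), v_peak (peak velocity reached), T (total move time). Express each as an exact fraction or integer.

(v_max)²/a_max = 11²/(7/2) = 242/7
14 < 242/7 ⇒ no cruise
v_peak = √(14·7/2) = √49 = 7
t_a = 7/(7/2) = 2; t_c = 0
T = 2·2 = 4

t_a=2 t_c=0 v_peak=7 T=4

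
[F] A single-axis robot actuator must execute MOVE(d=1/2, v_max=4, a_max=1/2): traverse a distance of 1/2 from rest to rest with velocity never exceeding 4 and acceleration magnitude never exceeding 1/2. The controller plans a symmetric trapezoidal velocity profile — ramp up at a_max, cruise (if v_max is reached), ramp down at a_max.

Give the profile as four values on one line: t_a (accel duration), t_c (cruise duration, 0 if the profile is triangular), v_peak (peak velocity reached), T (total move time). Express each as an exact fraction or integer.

(v_max)²/a_max = 4²/(1/2) = 32
1/2 < 32 → triangular
v_peak = √(1/2·1/2) = √(1/4) = 1/2
t_a = (1/2)/(1/2) = 1; t_c = 0
T = 2·1 = 2

t_a=1 t_c=0 v_peak=1/2 T=2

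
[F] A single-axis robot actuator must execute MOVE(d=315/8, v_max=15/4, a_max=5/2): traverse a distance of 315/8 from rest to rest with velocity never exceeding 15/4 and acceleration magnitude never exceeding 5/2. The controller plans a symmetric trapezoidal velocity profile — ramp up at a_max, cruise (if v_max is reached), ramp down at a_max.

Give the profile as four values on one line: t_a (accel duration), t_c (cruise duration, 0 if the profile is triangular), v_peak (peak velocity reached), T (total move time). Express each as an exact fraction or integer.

t_a=3/2 t_c=9 v_peak=15/4 T=12

(v_max)²/a_max = (15/4)²/(5/2) = 45/8
315/8 ≥ 45/8 → trapezoidal
t_a = (15/4)/(5/2) = 3/2; v_peak = 15/4
d_cruise = 315/8 − 45/8 = 135/4; t_c = (135/4)/(15/4) = 9
T = 2·3/2 + 9 = 12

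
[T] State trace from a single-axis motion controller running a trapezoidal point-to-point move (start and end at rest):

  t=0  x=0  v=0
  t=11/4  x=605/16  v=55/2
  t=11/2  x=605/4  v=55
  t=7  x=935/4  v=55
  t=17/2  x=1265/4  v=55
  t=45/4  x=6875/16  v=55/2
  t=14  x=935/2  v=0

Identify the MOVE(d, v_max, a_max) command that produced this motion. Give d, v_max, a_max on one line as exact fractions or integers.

final state: t=14, x=935/2, v=0 → d = 935/2
a_max = (55/2−0)/(11/4−0) = 10
max v = 55 over t∈[11/2,17/2] → v_max = 55
check: 55·(11/2+3) = 935/2 ✓

d=935/2 v_max=55 a_max=10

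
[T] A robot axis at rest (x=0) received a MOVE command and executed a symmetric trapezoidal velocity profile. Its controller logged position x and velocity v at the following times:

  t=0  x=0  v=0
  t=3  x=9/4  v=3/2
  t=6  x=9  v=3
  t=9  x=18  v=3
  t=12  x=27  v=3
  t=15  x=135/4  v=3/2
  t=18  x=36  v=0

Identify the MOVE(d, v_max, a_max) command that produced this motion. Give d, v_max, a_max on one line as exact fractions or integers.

d=36 v_max=3 a_max=1/2

final state: t=18, x=36, v=0 → d = 36
a_max = (3/2−0)/(3−0) = 1/2
max v = 3 over t∈[6,12] → v_max = 3
check: 3·(6+6) = 36 ✓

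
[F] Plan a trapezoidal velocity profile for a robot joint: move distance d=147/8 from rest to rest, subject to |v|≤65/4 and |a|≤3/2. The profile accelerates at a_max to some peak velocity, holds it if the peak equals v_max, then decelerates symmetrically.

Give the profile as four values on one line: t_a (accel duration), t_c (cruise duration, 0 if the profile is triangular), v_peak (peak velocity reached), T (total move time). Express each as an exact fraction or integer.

t_a=7/2 t_c=0 v_peak=21/4 T=7

v_max²/a_max = (65/4)²/(3/2) = 4225/24
147/8 < 4225/24 so t_c = 0
v_peak = √(147/8·3/2) = √(441/16) = 21/4
t_a = (21/4)/(3/2) = 7/2; t_c = 0
T = 2·7/2 = 7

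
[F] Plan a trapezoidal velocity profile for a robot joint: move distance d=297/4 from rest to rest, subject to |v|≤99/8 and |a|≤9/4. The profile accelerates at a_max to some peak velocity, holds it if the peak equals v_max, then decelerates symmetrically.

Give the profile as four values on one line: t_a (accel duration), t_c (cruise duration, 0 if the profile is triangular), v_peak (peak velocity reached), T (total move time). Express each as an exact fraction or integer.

t_a=11/2 t_c=1/2 v_peak=99/8 T=23/2

v_max²/a_max = (99/8)²/(9/4) = 1089/16
297/4 ≥ 1089/16 → trapezoidal
t_a = (99/8)/(9/4) = 11/2; v_peak = 99/8
d_cruise = 297/4 − 1089/16 = 99/16; t_c = (99/16)/(99/8) = 1/2
T = 2·11/2 + 1/2 = 23/2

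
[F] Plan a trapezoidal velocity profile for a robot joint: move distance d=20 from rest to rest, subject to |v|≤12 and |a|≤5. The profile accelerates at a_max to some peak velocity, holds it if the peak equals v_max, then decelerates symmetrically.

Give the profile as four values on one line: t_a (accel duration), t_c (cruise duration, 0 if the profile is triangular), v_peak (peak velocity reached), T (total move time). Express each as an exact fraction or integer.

t_a=2 t_c=0 v_peak=10 T=4

v_max²/a_max = 12²/5 = 144/5
20 < 144/5 so t_c = 0
v_peak = √(20·5) = √100 = 10
t_a = 10/5 = 2; t_c = 0
T = 2·2 = 4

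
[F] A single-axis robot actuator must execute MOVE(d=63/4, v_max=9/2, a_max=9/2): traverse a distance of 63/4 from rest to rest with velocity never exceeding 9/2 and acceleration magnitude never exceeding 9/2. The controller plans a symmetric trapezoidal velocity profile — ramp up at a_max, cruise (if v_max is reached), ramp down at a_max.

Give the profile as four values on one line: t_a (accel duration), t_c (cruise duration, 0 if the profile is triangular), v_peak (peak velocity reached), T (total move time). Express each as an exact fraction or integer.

t_a=1 t_c=5/2 v_peak=9/2 T=9/2

(v_max)²/a_max = (9/2)²/(9/2) = 9/2
63/4 ≥ 9/2 ⇒ cruise phase
t_a = (9/2)/(9/2) = 1; v_peak = 9/2
d_cruise = 63/4 − 9/2 = 45/4; t_c = (45/4)/(9/2) = 5/2
T = 2·1 + 5/2 = 9/2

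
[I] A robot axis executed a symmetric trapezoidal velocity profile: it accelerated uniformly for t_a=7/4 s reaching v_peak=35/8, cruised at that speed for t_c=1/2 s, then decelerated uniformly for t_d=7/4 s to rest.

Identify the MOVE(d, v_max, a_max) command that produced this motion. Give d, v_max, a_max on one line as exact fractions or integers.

a_max = (35/8)/(7/4) = 5/2
d_a = ½·35/8·7/4 = 245/64; d_c = 35/8·1/2 = 35/16
d = 2·245/64 + 35/16 = 315/32
t_c = 1/2 > 0 so v_max = 35/8

d=315/32 v_max=35/8 a_max=5/2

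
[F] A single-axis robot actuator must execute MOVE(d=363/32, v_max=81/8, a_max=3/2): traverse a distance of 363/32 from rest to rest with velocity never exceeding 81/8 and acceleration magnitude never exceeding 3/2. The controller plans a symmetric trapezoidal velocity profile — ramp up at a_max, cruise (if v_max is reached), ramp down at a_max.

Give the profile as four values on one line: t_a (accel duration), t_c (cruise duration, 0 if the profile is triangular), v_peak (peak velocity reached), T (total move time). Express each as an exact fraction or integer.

t_a=11/4 t_c=0 v_peak=33/8 T=11/2

vₘ²/aₘ = (81/8)²/(3/2) = 2187/32
363/32 < 2187/32 → triangular
v_peak = √(363/32·3/2) = √(1089/64) = 33/8
t_a = (33/8)/(3/2) = 11/4; t_c = 0
T = 2·11/4 = 11/2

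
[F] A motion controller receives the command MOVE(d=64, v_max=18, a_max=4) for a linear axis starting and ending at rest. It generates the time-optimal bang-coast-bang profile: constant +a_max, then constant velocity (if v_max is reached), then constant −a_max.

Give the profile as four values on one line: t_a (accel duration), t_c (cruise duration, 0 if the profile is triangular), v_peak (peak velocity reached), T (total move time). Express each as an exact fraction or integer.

v_max²/a_max = 18²/4 = 81
64 < 81 → triangular
v_peak = √(64·4) = √256 = 16
t_a = 16/4 = 4; t_c = 0
T = 2·4 = 8

t_a=4 t_c=0 v_peak=16 T=8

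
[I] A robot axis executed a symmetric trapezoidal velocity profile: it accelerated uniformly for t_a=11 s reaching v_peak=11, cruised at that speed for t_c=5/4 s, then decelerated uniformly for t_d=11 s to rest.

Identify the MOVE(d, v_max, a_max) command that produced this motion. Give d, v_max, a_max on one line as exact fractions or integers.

d=539/4 v_max=11 a_max=1

a_max = 11/11 = 1
d_a = ½·11·11 = 121/2; d_c = 11·5/4 = 55/4
d = 2·121/2 + 55/4 = 539/4
t_c = 5/4 > 0 → v_max = v_peak = 11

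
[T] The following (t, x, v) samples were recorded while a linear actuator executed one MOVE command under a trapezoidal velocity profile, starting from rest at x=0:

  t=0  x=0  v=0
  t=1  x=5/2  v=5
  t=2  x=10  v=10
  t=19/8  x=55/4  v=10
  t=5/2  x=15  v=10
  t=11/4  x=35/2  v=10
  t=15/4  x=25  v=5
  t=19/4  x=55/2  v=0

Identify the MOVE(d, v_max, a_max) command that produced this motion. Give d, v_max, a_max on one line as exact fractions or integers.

final state: t=19/4, x=55/2, v=0 → d = 55/2
a_max = (5−0)/(1−0) = 5
max v = 10 over t∈[2,11/4] → v_max = 10
check: 10·(2+3/4) = 55/2 ✓

d=55/2 v_max=10 a_max=5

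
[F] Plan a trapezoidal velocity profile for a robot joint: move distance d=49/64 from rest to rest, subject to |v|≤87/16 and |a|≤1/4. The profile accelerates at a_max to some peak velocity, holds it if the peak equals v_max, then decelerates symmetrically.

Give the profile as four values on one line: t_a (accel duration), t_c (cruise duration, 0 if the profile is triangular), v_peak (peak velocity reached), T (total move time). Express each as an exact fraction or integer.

t_a=7/4 t_c=0 v_peak=7/16 T=7/2

v_max²/a_max = (87/16)²/(1/4) = 7569/64
49/64 < 7569/64 so t_c = 0
v_peak = √(49/64·1/4) = √(49/256) = 7/16
t_a = (7/16)/(1/4) = 7/4; t_c = 0
T = 2·7/4 = 7/2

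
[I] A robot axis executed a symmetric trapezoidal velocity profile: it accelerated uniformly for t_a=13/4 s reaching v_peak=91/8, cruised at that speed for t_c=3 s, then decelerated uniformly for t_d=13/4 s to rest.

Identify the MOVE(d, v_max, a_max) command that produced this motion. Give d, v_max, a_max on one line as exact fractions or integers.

a_max = (91/8)/(13/4) = 7/2
d_a = ½·91/8·13/4 = 1183/64; d_c = 91/8·3 = 273/8
d = 2·1183/64 + 273/8 = 2275/32
t_c = 3 > 0 so v_max = 91/8

d=2275/32 v_max=91/8 a_max=7/2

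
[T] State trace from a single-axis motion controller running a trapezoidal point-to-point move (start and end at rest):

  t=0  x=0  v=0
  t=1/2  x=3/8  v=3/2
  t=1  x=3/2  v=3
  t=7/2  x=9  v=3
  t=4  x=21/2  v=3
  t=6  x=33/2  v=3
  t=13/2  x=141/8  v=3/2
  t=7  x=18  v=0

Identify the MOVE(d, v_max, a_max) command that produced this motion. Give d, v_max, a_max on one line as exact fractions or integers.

d=18 v_max=3 a_max=3

final state: t=7, x=18, v=0 → d = 18
a_max = (3/2−0)/(1/2−0) = 3
max v = 3 over t∈[1,6] → v_max = 3
check: 3·(1+5) = 18 ✓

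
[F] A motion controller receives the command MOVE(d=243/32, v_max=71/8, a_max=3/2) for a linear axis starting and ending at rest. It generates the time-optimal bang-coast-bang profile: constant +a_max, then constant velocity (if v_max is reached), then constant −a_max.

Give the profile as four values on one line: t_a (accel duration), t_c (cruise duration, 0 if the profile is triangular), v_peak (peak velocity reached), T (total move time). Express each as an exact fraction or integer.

(v_max)²/a_max = (71/8)²/(3/2) = 5041/96
243/32 < 5041/96 ⇒ no cruise
v_peak = √(243/32·3/2) = √(729/64) = 27/8
t_a = (27/8)/(3/2) = 9/4; t_c = 0
T = 2·9/4 = 9/2

t_a=9/4 t_c=0 v_peak=27/8 T=9/2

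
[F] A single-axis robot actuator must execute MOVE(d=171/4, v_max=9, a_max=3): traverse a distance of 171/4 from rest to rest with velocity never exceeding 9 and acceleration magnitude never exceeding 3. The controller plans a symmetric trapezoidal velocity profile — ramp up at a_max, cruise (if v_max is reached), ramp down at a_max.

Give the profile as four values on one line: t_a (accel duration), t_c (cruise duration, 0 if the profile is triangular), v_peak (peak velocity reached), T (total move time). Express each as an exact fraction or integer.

t_a=3 t_c=7/4 v_peak=9 T=31/4

vₘ²/aₘ = 9²/3 = 27
171/4 ≥ 27 → trapezoidal
t_a = 9/3 = 3; v_peak = 9
d_cruise = 171/4 − 27 = 63/4; t_c = (63/4)/9 = 7/4
T = 2·3 + 7/4 = 31/4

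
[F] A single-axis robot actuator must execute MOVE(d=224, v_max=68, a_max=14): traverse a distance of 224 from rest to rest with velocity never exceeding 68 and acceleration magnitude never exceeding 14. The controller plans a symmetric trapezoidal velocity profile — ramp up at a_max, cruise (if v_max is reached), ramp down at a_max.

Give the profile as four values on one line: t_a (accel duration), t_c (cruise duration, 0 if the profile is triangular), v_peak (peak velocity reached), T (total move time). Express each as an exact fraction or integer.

t_a=4 t_c=0 v_peak=56 T=8

v_max²/a_max = 68²/14 = 2312/7
224 < 2312/7 ⇒ no cruise
v_peak = √(224·14) = √3136 = 56
t_a = 56/14 = 4; t_c = 0
T = 2·4 = 8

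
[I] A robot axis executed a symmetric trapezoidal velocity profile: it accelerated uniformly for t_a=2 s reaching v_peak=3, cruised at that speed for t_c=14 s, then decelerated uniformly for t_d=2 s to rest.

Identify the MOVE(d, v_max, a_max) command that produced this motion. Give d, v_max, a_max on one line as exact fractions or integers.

a_max = 3/2
d_a = ½·3·2 = 3; d_c = 3·14 = 42
d = 2·3 + 42 = 48
t_c = 14 > 0 ⇒ limit active, v_max = 3

d=48 v_max=3 a_max=3/2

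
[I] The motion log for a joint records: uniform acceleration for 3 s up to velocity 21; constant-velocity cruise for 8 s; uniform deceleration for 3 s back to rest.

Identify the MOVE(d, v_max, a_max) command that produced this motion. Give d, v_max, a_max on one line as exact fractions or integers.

a_max = 21/3 = 7
d_a = ½·21·3 = 63/2; d_c = 21·8 = 168
d = 2·63/2 + 168 = 231
t_c = 8 > 0 → v_max = v_peak = 21

d=231 v_max=21 a_max=7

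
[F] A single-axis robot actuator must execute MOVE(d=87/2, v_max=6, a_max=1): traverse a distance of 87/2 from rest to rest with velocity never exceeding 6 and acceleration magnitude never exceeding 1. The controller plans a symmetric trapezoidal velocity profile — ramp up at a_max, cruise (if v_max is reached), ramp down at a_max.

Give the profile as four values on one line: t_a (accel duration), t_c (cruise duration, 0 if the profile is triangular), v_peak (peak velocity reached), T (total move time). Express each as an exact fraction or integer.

t_a=6 t_c=5/4 v_peak=6 T=53/4

v_max²/a_max = 6²/1 = 36
87/2 ≥ 36 → trapezoidal
t_a = 6/1 = 6; v_peak = 6
d_cruise = 87/2 − 36 = 15/2; t_c = (15/2)/6 = 5/4
T = 2·6 + 5/4 = 53/4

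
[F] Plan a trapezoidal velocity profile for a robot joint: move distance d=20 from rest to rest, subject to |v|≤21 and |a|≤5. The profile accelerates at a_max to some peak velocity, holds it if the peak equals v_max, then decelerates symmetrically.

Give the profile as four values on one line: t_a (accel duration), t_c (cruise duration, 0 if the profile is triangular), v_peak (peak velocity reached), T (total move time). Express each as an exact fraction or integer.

t_a=2 t_c=0 v_peak=10 T=4

(v_max)²/a_max = 21²/5 = 441/5
20 < 441/5 → triangular
v_peak = √(20·5) = √100 = 10
t_a = 10/5 = 2; t_c = 0
T = 2·2 = 4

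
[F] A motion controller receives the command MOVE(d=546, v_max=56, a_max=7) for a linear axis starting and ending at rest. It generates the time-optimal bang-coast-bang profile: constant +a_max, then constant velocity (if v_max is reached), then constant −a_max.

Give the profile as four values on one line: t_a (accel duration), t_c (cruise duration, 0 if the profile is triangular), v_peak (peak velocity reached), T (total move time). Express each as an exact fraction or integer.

t_a=8 t_c=7/4 v_peak=56 T=71/4

(v_max)²/a_max = 56²/7 = 448
546 ≥ 448 → trapezoidal
t_a = 56/7 = 8; v_peak = 56
d_cruise = 546 − 448 = 98; t_c = 98/56 = 7/4
T = 2·8 + 7/4 = 71/4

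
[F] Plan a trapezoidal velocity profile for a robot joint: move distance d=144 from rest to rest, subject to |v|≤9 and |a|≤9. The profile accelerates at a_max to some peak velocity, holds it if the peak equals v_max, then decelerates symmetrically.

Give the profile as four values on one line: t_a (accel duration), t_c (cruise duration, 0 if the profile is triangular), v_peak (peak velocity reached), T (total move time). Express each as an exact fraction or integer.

t_a=1 t_c=15 v_peak=9 T=17

(v_max)²/a_max = 9²/9 = 9
144 ≥ 9 ⇒ cruise phase
t_a = 9/9 = 1; v_peak = 9
d_cruise = 144 − 9 = 135; t_c = 135/9 = 15
T = 2·1 + 15 = 17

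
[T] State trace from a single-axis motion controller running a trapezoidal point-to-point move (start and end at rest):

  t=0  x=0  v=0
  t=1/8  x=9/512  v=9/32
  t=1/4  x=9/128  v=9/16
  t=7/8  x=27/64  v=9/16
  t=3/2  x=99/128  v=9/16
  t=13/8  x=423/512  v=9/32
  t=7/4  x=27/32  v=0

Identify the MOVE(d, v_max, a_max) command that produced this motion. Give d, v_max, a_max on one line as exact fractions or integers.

final state: t=7/4, x=27/32, v=0 → d = 27/32
a_max = (9/32−0)/(1/8−0) = 9/4
max v = 9/16 over t∈[1/4,3/2] → v_max = 9/16
check: 9/16·(1/4+5/4) = 27/32 ✓

d=27/32 v_max=9/16 a_max=9/4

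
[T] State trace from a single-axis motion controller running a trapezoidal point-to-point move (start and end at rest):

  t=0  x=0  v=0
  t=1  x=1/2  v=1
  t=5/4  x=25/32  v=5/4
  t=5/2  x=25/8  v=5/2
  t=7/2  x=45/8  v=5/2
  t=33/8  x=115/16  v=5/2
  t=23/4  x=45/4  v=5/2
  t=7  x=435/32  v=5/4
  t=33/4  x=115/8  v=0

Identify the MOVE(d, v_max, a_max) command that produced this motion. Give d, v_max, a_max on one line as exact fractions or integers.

d=115/8 v_max=5/2 a_max=1

final state: t=33/4, x=115/8, v=0 → d = 115/8
a_max = (1−0)/(1−0) = 1
max v = 5/2 over t∈[5/2,23/4] → v_max = 5/2
check: 5/2·(5/2+13/4) = 115/8 ✓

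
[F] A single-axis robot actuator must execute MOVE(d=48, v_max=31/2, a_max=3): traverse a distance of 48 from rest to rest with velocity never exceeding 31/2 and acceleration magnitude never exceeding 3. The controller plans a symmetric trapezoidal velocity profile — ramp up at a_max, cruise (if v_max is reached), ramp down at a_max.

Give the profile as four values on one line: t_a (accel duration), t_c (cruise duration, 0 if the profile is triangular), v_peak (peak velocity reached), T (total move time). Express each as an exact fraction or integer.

t_a=4 t_c=0 v_peak=12 T=8

(v_max)²/a_max = (31/2)²/3 = 961/12
48 < 961/12 so t_c = 0
v_peak = √(48·3) = √144 = 12
t_a = 12/3 = 4; t_c = 0
T = 2·4 = 8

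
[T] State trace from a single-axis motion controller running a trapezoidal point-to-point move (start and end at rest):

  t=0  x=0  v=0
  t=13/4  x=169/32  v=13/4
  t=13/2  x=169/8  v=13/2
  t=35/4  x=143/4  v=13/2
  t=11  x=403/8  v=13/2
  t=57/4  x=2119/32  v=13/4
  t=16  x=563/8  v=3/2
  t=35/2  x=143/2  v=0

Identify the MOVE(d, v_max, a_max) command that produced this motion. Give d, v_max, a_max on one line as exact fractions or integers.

final state: t=35/2, x=143/2, v=0 → d = 143/2
a_max = (13/4−0)/(13/4−0) = 1
max v = 13/2 over t∈[13/2,11] → v_max = 13/2
check: 13/2·(13/2+9/2) = 143/2 ✓

d=143/2 v_max=13/2 a_max=1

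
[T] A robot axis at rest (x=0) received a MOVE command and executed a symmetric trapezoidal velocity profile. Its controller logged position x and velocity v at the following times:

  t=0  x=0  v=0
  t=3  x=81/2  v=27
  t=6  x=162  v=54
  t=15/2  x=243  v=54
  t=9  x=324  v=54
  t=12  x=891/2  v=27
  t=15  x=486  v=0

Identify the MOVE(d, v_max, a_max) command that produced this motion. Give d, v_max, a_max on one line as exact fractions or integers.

d=486 v_max=54 a_max=9

final state: t=15, x=486, v=0 → d = 486
a_max = (27−0)/(3−0) = 9
max v = 54 over t∈[6,9] → v_max = 54
check: 54·(6+3) = 486 ✓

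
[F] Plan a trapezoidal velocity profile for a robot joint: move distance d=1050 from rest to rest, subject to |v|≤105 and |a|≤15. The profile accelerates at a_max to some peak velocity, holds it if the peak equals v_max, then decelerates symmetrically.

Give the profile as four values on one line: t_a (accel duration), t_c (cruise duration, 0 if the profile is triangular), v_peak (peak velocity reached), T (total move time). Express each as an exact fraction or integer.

v_max²/a_max = 105²/15 = 735
1050 ≥ 735 so v_max reached
t_a = 105/15 = 7; v_peak = 105
d_cruise = 1050 − 735 = 315; t_c = 315/105 = 3
T = 2·7 + 3 = 17

t_a=7 t_c=3 v_peak=105 T=17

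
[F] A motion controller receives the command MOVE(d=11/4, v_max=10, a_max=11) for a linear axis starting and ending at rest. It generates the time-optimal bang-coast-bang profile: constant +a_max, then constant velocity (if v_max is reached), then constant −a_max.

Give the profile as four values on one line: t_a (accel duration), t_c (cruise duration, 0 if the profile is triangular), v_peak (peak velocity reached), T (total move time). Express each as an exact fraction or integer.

(v_max)²/a_max = 10²/11 = 100/11
11/4 < 100/11 so t_c = 0
v_peak = √(11/4·11) = √(121/4) = 11/2
t_a = (11/2)/11 = 1/2; t_c = 0
T = 2·1/2 = 1

t_a=1/2 t_c=0 v_peak=11/2 T=1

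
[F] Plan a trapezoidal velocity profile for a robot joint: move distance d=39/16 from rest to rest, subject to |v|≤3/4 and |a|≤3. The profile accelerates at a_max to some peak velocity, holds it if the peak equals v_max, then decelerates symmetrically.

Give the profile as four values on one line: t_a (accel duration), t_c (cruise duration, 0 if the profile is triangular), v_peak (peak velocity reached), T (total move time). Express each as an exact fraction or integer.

t_a=1/4 t_c=3 v_peak=3/4 T=7/2

(v_max)²/a_max = (3/4)²/3 = 3/16
39/16 ≥ 3/16 → trapezoidal
t_a = (3/4)/3 = 1/4; v_peak = 3/4
d_cruise = 39/16 − 3/16 = 9/4; t_c = (9/4)/(3/4) = 3
T = 2·1/4 + 3 = 7/2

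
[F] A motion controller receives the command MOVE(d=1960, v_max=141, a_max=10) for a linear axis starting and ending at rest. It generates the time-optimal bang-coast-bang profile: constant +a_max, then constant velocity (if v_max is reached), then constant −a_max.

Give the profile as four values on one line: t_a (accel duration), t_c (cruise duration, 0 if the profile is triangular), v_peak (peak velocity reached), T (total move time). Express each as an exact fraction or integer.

(v_max)²/a_max = 141²/10 = 19881/10
1960 < 19881/10 ⇒ no cruise
v_peak = √(1960·10) = √19600 = 140
t_a = 140/10 = 14; t_c = 0
T = 2·14 = 28

t_a=14 t_c=0 v_peak=140 T=28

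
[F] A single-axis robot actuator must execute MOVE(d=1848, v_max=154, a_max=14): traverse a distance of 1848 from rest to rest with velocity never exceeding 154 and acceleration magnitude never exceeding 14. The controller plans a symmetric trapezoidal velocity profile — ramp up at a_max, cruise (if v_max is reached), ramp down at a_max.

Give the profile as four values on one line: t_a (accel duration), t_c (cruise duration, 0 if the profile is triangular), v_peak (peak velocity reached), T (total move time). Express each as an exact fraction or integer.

t_a=11 t_c=1 v_peak=154 T=23

(v_max)²/a_max = 154²/14 = 1694
1848 ≥ 1694 so v_max reached
t_a = 154/14 = 11; v_peak = 154
d_cruise = 1848 − 1694 = 154; t_c = 154/154 = 1
T = 2·11 + 1 = 23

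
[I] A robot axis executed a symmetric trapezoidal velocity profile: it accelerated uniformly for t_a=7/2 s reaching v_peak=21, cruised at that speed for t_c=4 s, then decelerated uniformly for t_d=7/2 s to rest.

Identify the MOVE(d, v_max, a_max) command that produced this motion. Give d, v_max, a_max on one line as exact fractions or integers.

d=315/2 v_max=21 a_max=6

a_max = 21/(7/2) = 6
d_a = ½·21·7/2 = 147/4; d_c = 21·4 = 84
d = 2·147/4 + 84 = 315/2
t_c = 4 > 0 so v_max = 21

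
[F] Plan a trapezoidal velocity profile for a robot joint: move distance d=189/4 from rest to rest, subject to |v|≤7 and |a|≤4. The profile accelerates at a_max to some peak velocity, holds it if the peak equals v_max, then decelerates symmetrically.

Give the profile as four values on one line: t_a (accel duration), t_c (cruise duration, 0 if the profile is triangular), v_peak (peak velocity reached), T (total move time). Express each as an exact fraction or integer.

vₘ²/aₘ = 7²/4 = 49/4
189/4 ≥ 49/4 → trapezoidal
t_a = 7/4; v_peak = 7
d_cruise = 189/4 − 49/4 = 35; t_c = 35/7 = 5
T = 2·7/4 + 5 = 17/2

t_a=7/4 t_c=5 v_peak=7 T=17/2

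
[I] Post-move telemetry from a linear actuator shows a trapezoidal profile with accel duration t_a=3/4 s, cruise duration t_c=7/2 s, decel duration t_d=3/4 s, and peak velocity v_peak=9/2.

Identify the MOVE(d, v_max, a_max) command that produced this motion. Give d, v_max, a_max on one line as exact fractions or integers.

a_max = (9/2)/(3/4) = 6
d_a = ½·9/2·3/4 = 27/16; d_c = 9/2·7/2 = 63/4
d = 2·27/16 + 63/4 = 153/8
t_c = 7/2 > 0 → v_max = v_peak = 9/2

d=153/8 v_max=9/2 a_max=6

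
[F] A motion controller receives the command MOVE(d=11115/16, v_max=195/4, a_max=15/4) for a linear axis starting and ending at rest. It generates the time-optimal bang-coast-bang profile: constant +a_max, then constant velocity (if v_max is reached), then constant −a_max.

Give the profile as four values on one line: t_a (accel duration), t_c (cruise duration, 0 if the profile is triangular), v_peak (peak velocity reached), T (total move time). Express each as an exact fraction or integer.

v_max²/a_max = (195/4)²/(15/4) = 2535/4
11115/16 ≥ 2535/4 → trapezoidal
t_a = (195/4)/(15/4) = 13; v_peak = 195/4
d_cruise = 11115/16 − 2535/4 = 975/16; t_c = (975/16)/(195/4) = 5/4
T = 2·13 + 5/4 = 109/4

t_a=13 t_c=5/4 v_peak=195/4 T=109/4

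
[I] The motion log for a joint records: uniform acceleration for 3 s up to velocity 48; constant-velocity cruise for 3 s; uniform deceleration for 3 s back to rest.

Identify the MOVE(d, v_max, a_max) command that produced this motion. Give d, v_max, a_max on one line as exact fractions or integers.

d=288 v_max=48 a_max=16

a_max = 48/3 = 16
d_a = ½·48·3 = 72; d_c = 48·3 = 144
d = 2·72 + 144 = 288
t_c = 3 > 0 so v_max = 48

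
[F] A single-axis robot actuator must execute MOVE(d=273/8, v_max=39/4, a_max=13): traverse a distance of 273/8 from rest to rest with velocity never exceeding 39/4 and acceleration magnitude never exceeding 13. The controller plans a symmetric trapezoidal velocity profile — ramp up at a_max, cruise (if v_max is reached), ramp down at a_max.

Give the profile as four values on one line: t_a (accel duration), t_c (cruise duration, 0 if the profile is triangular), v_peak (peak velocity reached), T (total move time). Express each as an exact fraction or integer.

v_max²/a_max = (39/4)²/13 = 117/16
273/8 ≥ 117/16 ⇒ cruise phase
t_a = (39/4)/13 = 3/4; v_peak = 39/4
d_cruise = 273/8 − 117/16 = 429/16; t_c = (429/16)/(39/4) = 11/4
T = 2·3/4 + 11/4 = 17/4

t_a=3/4 t_c=11/4 v_peak=39/4 T=17/4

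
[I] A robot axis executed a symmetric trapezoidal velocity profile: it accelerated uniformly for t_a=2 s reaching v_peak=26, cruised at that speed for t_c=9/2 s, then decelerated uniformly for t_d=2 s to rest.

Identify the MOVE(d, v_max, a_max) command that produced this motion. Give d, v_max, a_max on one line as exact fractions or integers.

a_max = 26/2 = 13
d_a = ½·26·2 = 26; d_c = 26·9/2 = 117
d = 2·26 + 117 = 169
t_c = 9/2 > 0 so v_max = 26

d=169 v_max=26 a_max=13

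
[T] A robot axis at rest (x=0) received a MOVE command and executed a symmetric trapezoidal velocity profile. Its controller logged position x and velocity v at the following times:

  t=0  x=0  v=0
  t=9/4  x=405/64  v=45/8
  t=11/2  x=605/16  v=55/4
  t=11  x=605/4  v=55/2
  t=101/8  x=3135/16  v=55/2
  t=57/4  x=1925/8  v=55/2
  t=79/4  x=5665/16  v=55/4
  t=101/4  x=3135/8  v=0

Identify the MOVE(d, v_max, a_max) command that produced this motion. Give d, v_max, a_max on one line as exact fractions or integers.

final state: t=101/4, x=3135/8, v=0 → d = 3135/8
a_max = (45/8−0)/(9/4−0) = 5/2
max v = 55/2 over t∈[11,57/4] → v_max = 55/2
check: 55/2·(11+13/4) = 3135/8 ✓

d=3135/8 v_max=55/2 a_max=5/2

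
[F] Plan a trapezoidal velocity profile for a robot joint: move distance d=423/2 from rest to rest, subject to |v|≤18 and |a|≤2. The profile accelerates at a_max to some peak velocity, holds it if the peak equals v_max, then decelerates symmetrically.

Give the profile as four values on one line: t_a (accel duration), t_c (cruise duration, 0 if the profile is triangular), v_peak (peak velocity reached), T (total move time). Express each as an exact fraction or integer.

vₘ²/aₘ = 18²/2 = 162
423/2 ≥ 162 so v_max reached
t_a = 18/2 = 9; v_peak = 18
d_cruise = 423/2 − 162 = 99/2; t_c = (99/2)/18 = 11/4
T = 2·9 + 11/4 = 83/4

t_a=9 t_c=11/4 v_peak=18 T=83/4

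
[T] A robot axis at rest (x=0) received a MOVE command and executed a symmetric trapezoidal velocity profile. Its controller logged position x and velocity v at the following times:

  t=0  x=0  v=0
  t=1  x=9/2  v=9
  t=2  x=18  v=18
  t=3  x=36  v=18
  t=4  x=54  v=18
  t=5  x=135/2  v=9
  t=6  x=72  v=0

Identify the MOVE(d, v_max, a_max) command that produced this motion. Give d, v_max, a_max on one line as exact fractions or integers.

final state: t=6, x=72, v=0 → d = 72
a_max = (9−0)/(1−0) = 9
max v = 18 over t∈[2,4] → v_max = 18
check: 18·(2+2) = 72 ✓

d=72 v_max=18 a_max=9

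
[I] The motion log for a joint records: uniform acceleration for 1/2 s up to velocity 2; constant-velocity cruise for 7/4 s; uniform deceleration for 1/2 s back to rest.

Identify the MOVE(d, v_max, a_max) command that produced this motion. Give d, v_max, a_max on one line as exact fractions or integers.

d=9/2 v_max=2 a_max=4

a_max = 2/(1/2) = 4
d_a = ½·2·1/2 = 1/2; d_c = 2·7/4 = 7/2
d = 2·1/2 + 7/2 = 9/2
t_c = 7/4 > 0 so v_max = 2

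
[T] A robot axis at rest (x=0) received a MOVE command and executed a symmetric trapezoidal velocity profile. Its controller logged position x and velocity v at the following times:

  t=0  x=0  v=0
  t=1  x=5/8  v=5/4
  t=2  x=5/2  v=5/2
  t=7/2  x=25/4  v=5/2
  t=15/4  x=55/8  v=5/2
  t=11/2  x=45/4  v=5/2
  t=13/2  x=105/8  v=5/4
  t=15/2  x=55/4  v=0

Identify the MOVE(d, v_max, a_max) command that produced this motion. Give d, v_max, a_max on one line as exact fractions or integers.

final state: t=15/2, x=55/4, v=0 → d = 55/4
a_max = (5/4−0)/(1−0) = 5/4
max v = 5/2 over t∈[2,11/2] → v_max = 5/2
check: 5/2·(2+7/2) = 55/4 ✓

d=55/4 v_max=5/2 a_max=5/4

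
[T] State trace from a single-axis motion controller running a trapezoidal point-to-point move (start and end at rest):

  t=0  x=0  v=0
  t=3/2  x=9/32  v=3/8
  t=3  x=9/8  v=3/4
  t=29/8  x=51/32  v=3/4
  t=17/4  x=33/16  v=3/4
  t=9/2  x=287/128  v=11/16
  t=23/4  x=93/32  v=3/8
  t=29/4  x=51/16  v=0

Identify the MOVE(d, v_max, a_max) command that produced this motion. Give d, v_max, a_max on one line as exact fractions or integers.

d=51/16 v_max=3/4 a_max=1/4

final state: t=29/4, x=51/16, v=0 → d = 51/16
a_max = (3/8−0)/(3/2−0) = 1/4
max v = 3/4 over t∈[3,17/4] → v_max = 3/4
check: 3/4·(3+5/4) = 51/16 ✓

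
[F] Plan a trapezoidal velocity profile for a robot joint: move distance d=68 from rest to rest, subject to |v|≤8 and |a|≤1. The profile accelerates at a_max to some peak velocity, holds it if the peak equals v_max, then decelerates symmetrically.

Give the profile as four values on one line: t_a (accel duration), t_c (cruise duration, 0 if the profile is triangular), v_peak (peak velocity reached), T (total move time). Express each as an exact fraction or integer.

(v_max)²/a_max = 8²/1 = 64
68 ≥ 64 → trapezoidal
t_a = 8/1 = 8; v_peak = 8
d_cruise = 68 − 64 = 4; t_c = 4/8 = 1/2
T = 2·8 + 1/2 = 33/2

t_a=8 t_c=1/2 v_peak=8 T=33/2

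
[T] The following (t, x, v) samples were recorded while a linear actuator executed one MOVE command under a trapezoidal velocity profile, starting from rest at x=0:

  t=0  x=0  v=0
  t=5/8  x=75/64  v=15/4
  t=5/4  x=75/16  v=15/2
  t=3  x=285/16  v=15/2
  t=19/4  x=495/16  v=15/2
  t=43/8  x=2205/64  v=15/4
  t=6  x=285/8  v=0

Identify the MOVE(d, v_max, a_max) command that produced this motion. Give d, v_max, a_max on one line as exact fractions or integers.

d=285/8 v_max=15/2 a_max=6

final state: t=6, x=285/8, v=0 → d = 285/8
a_max = (15/4−0)/(5/8−0) = 6
max v = 15/2 over t∈[5/4,19/4] → v_max = 15/2
check: 15/2·(5/4+7/2) = 285/8 ✓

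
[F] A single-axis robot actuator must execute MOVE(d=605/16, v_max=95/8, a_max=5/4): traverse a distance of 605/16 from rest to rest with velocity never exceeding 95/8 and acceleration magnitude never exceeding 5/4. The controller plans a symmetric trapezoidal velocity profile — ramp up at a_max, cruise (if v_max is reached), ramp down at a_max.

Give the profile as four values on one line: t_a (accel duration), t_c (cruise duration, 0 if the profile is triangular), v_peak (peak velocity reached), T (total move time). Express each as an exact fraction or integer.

(v_max)²/a_max = (95/8)²/(5/4) = 1805/16
605/16 < 1805/16 ⇒ no cruise
v_peak = √(605/16·5/4) = √(3025/64) = 55/8
t_a = (55/8)/(5/4) = 11/2; t_c = 0
T = 2·11/2 = 11

t_a=11/2 t_c=0 v_peak=55/8 T=11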